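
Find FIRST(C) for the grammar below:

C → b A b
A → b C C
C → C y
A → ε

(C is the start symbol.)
{ 'b' }

From C → b A b:
  - b is a terminal: add 'b' and stop
From C → C y:
  - C is the symbol being defined: contributes nothing new
    C is not nullable, so stop

Collecting: FIRST(C) = { 'b' }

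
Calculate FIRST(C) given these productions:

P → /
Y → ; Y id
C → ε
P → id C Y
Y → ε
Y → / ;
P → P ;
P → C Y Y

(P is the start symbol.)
To compute FIRST(C), examine every production with C on the left-hand side, reading each right-hand side left to right until a non-nullable symbol is reached.

From C → ε:
  - ε-production, so ε ∈ FIRST(C)

Collecting: FIRST(C) = { ε }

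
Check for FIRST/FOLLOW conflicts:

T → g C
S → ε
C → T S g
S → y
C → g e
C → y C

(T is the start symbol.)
No FIRST/FOLLOW conflicts.

A FIRST/FOLLOW conflict occurs when a non-terminal N has a nullable alternative N → β (β ⇒* ε) and another alternative N → α with FIRST(α) ∩ FOLLOW(N) ≠ ∅: on such a lookahead the parser cannot decide between expanding α and letting N vanish via β.

Nullable non-terminals: S.

S: nullable alternative(s) S → ε; FOLLOW(S) = { 'g' }
  S → ε: FIRST \ {ε} = { } — this is the only nullable alternative, skip
  S → y: FIRST \ {ε} = { 'y' } — disjoint from FOLLOW(S)

C, T have no nullable alternative, so no FIRST/FOLLOW check is needed there.

No FIRST/FOLLOW conflicts found.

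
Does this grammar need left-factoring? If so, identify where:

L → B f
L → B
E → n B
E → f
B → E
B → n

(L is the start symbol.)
Yes, L has productions with common prefix 'B'

Left-factoring is needed when two productions for the same non-terminal
share a common prefix on the right-hand side.

Productions for L:
  L → B f
  L → B
Productions for E:
  E → n B
  E → f
Productions for B:
  B → E
  B → n

Found common prefix 'B' in productions for L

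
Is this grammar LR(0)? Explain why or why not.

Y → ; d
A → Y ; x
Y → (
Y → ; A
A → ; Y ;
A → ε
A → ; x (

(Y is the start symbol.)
No. Shift-reduce conflict between [A → .] and [A → . ; Y ;]

A grammar is LR(0) if no state in the canonical LR(0) collection has:
  - both a shift item (dot before a terminal) and a complete item (shift-reduce conflict), or
  - two or more complete items (reduce-reduce conflict; the accept item [Y' → Y .] counts as a complete item here).

Augment with Y' → Y and build the canonical LR(0) collection (I0 = CLOSURE({[Y' → . Y]}), then GOTO on every symbol after a dot until no new states appear). It has 14 states:
  I0: { [Y → . (], [Y → . ; A], [Y → . ; d], [Y' → . Y] }  — shift
  I1: { [Y → ( .] }  — reduce
  I2: { [A → . ; Y ;], [A → . ; x (], [A → . Y ; x], [A → .], [Y → . (], [Y → . ; A], [Y → . ; d], [Y → ; . A], [Y → ; . d] }  — shift, reduce
  I3: { [Y' → Y .] }  — accept
  I4: { [A → . ; Y ;], [A → . ; x (], [A → . Y ; x], [A → .], [A → ; . Y ;], [A → ; . x (], [Y → . (], [Y → . ; A], [Y → . ; d], [Y → ; . A], [Y → ; . d] }  — shift, reduce
  I5: { [Y → ; A .] }  — reduce
  I6: { [A → Y . ; x] }  — shift
  I7: { [Y → ; d .] }  — reduce
  I8: { [A → Y ; . x] }  — shift
  I9: { [A → Y ; x .] }  — reduce
  I10: { [A → ; Y . ;], [A → Y . ; x] }  — shift
  I11: { [A → ; x . (] }  — shift
  I12: { [A → ; x ( .] }  — reduce
  I13: { [A → ; Y ; .], [A → Y ; . x] }  — shift, reduce

Conflict in state I2:
  Shift-reduce conflict between [A → .] and [A → . ; Y ;]
So the grammar is NOT LR(0).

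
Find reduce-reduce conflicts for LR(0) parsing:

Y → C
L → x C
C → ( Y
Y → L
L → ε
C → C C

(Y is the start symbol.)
A reduce-reduce conflict occurs when an LR(0) state has two complete items [A → α .] and [B → β .] — both call for a reduction, and with no lookahead the parser cannot choose between them.

Augment with Y' → Y and build the canonical LR(0) collection (I0 = CLOSURE({[Y' → . Y]}), then GOTO on every symbol after a dot until no new states appear). It has 9 states:
  I0: { [C → . ( Y], [C → . C C], [L → . x C], [L → .], [Y → . C], [Y → . L], [Y' → . Y] }  — shift, reduce
  I1: { [C → ( . Y], [C → . ( Y], [C → . C C], [L → . x C], [L → .], [Y → . C], [Y → . L] }  — shift, reduce
  I2: { [C → . ( Y], [C → . C C], [C → C . C], [Y → C .] }  — shift, reduce
  I3: { [Y → L .] }  — reduce
  I4: { [Y' → Y .] }  — accept
  I5: { [C → . ( Y], [C → . C C], [L → x . C] }  — shift
  I6: { [C → . ( Y], [C → . C C], [C → C . C], [L → x C .] }  — shift, reduce
  I7: { [C → . ( Y], [C → . C C], [C → C . C], [C → C C .] }  — shift, reduce
  I8: { [C → ( Y .] }  — reduce

No state contains more than one complete item.

Answer: No reduce-reduce conflicts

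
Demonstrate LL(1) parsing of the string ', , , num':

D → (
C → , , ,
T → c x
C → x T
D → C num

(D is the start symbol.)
Stack is shown with the top on the left.

Stack        Input        Action
--------------------------------
D $          , , , num $  output D → C num
C num $      , , , num $  output C → , , ,
, , , num $  , , , num $  match ','
, , num $    , , num $    match ','
, num $      , num $      match ','
num $        num $        match 'num'
$            $            accept

The string is accepted.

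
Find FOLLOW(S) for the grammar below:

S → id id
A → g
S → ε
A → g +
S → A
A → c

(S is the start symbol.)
To compute FOLLOW(S), find every occurrence of S on a right-hand side N → α S β: add FIRST(β) \ {ε}, and if β is empty or nullable also add FOLLOW(N). Iterate to a fixed point.

S is the start symbol, so $ ∈ FOLLOW(S).
S does not occur on any right-hand side.

Taking the union: FOLLOW(S) = { $ }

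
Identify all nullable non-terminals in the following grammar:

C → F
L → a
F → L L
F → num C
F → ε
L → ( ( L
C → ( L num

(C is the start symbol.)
{ 'C', 'F' }

ε-productions: F → ε
So F is immediately nullable.
C → F: every symbol on the right is nullable, so C is nullable too.
No further non-terminal can be added: every production for the remaining non-terminals contains a terminal or a non-nullable non-terminal.
Nullable = { 'C', 'F' }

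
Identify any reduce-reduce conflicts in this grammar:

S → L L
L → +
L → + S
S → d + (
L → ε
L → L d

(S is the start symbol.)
Yes — I1: [L → .] vs [L → + .]

Augment with S' → S and build the canonical LR(0) collection (I0 = CLOSURE({[S' → . S]}), then GOTO on every symbol after a dot until no new states appear). It has 10 states:
  I0: { [L → . + S], [L → . +], [L → . L d], [L → .], [S → . L L], [S → . d + (], [S' → . S] }  — shift, reduce
  I1: { [L → + . S], [L → + .], [L → . + S], [L → . +], [L → . L d], [L → .], [S → . L L], [S → . d + (] }  — shift, 2 reduces
  I2: { [L → . + S], [L → . +], [L → . L d], [L → .], [L → L . d], [S → L . L] }  — shift, reduce
  I3: { [S' → S .] }  — accept
  I4: { [S → d . + (] }  — shift
  I5: { [S → d + . (] }  — shift
  I6: { [S → d + ( .] }  — reduce
  I7: { [L → L . d], [S → L L .] }  — shift, reduce
  I8: { [L → L d .] }  — reduce
  I9: { [L → + S .] }  — reduce

I1 contains complete items [L → .], [L → + .] — reduce-reduce conflict.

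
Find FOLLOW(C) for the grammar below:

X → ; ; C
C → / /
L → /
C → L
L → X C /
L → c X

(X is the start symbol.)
In X → ; ; C: C is at the end, add FOLLOW(X)
In L → X C /: C is followed by '/', add FIRST('/') \ {ε} = { '/' }

The FOLLOW sets referred to above (computed the same way, to a fixed point):
  FOLLOW(X) = { $, '/', ';', 'c' }

Taking the union: FOLLOW(C) = { $, '/', ';', 'c' }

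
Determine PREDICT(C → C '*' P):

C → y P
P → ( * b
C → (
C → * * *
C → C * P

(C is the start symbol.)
{ '(', '*', 'y' }

PREDICT(C → C '*' P) = (FIRST(RHS) \ {ε}) ∪ (FOLLOW(C) if ε ∈ FIRST(RHS), i.e. RHS ⇒* ε)
FIRST(C) = { '(', '*', 'y' }
FIRST(C '*' P) = { '(', '*', 'y' }
ε ∉ FIRST(C '*' P), so FOLLOW(C) is not added.
PREDICT(C → C '*' P) = { '(', '*', 'y' }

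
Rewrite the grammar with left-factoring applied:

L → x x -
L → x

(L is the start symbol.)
L → x L'
L' → x -
L' → ε

Left-factoring transforms A → αβ₁ | αβ₂ into A → αA' and A' → β₁ | β₂
(α is the longest common prefix among the alternatives). Repeat until
no nonterminal has two alternatives with a common prefix.

Round 1: L has alternatives sharing prefix 'x'. Introduce L': L → x L'
  Add: L' → x -
  Add: L' → ε

No remaining common prefixes — done.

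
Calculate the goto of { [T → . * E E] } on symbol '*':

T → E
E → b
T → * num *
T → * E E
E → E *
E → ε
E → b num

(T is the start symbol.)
{ [E → . E *], [E → . b num], [E → . b], [E → .], [T → * . E E] }

GOTO(I, '*') = CLOSURE({ [A → αX.β] : [A → α.Xβ] ∈ I, X = '*' })

Items with dot before '*', with the dot advanced:
  [T → . * E E] → [T → * . E E]
Closure of the advanced items:
  [T → * . E E] has the dot before E: add [E → . b], [E → . E *], [E → .], [E → . b num]

GOTO = { [E → . E *], [E → . b num], [E → . b], [E → .], [T → * . E E] }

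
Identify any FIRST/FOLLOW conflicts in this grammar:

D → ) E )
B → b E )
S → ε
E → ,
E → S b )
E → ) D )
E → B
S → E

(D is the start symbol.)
Nullable non-terminals: S.
FIRST sets used below: FIRST(E) = { ')', ',', 'b' }

S: nullable alternative(s) S → ε; FOLLOW(S) = { 'b' }
  S → ε: FIRST \ {ε} = { } — this is the only nullable alternative, skip
  S → E: FIRST \ {ε} = { ')', ',', 'b' } — overlaps FOLLOW(S) on { 'b' }: CONFLICT

B, D, E have no nullable alternative, so no FIRST/FOLLOW check is needed there.

So the grammar has 1 FIRST/FOLLOW conflict (marked CONFLICT above).

Answer: Yes. S → E with FOLLOW(S) on { 'b' }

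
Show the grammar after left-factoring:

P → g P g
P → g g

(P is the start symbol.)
Left-factoring transforms A → αβ₁ | αβ₂ into A → αA' and A' → β₁ | β₂
(α is the longest common prefix among the alternatives). Repeat until
no nonterminal has two alternatives with a common prefix.

Round 1: P has alternatives sharing prefix 'g'. Introduce P': P → g P'
  Add: P' → P g
  Add: P' → g

No remaining common prefixes — done.

Resulting grammar:
P → g P'
P' → P g
P' → g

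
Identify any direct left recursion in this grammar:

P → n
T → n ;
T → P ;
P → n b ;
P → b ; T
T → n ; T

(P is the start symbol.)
P → n: starts with n
T → n ;: starts with n
T → P ;: starts with P
P → n b ;: starts with n
P → b ; T: starts with b
T → n ; T: starts with n

No direct left recursion found.

Answer: No direct left recursion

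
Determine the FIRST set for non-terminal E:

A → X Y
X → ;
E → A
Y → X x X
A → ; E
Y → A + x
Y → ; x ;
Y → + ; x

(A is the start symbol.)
FIRST sets of the other non-terminals involved (by the same procedure, iterated to a fixed point):
  FIRST(A) = { ';' }

From E → A:
  - A is a non-terminal: add FIRST(A) \ {ε} = { ';' }
    A is not nullable, so stop

Collecting: FIRST(E) = { ';' }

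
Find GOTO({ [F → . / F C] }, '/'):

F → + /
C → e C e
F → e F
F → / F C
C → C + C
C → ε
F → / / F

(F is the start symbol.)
GOTO(I, '/') = CLOSURE({ [A → αX.β] : [A → α.Xβ] ∈ I, X = '/' })

Items with dot before '/', with the dot advanced:
  [F → . / F C] → [F → / . F C]
Closure of the advanced items:
  [F → / . F C] has the dot before F: add [F → . + /], [F → . e F], [F → . / F C], [F → . / / F]

GOTO = { [F → . + /], [F → . / / F], [F → . / F C], [F → . e F], [F → / . F C] }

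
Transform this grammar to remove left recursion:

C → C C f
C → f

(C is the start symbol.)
C → f C'
C' → C f C'
C' → ε

C is directly left-recursive. The standard transformation for
  A → A α₁ | ... | A α_m | β₁ | ... | β_n
is
  A  → β₁ A' | ... | β_n A'
  A' → α₁ A' | ... | α_m A' | ε

C → f becomes C → f C'
C → C C f becomes C' → C f C'
Add C' → ε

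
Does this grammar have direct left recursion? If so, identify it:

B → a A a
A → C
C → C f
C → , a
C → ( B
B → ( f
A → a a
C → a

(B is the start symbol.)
Direct left recursion occurs when N → N α for some non-terminal N (the right-hand side begins with the left-hand side itself).

B → a A a: starts with a
A → C: starts with C
C → C f: LEFT RECURSIVE (starts with C)
C → , a: starts with ','
C → ( B: starts with '('
B → ( f: starts with '('
A → a a: starts with a
C → a: starts with a

The grammar has direct left recursion on: C.

Answer: Yes, C is left-recursive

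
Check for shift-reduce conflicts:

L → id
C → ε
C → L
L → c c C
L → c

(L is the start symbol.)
A shift-reduce conflict occurs when an LR(0) state has both:
  - a complete (reduce) item [A → α .] (dot at the end), and
  - a shift item [B → β . c γ] (dot before a terminal).

Augment with L' → L and build the canonical LR(0) collection (I0 = CLOSURE({[L' → . L]}), then GOTO on every symbol after a dot until no new states appear). It has 7 states:
  I0: { [L → . c c C], [L → . c], [L → . id], [L' → . L] }  — shift
  I1: { [L' → L .] }  — accept
  I2: { [L → c . c C], [L → c .] }  — shift, reduce
  I3: { [L → id .] }  — reduce
  I4: { [C → . L], [C → .], [L → . c c C], [L → . c], [L → . id], [L → c c . C] }  — shift, reduce
  I5: { [L → c c C .] }  — reduce
  I6: { [C → L .] }  — reduce

I2 contains reduce item [L → c .] and shift item [L → c . c C] — shift-reduce conflict.
I4 contains reduce item [C → .] and shift items [L → . c], [L → . c c C], [L → . id] — shift-reduce conflict.

Answer: Yes — I2: [L → c .] vs [L → c . c C]; I4: [C → .] vs [L → . c]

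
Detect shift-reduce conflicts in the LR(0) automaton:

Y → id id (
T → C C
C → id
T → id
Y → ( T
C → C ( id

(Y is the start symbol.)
A shift-reduce conflict occurs when an LR(0) state has both:
  - a complete (reduce) item [A → α .] (dot at the end), and
  - a shift item [B → β . c γ] (dot before a terminal).

Augment with Y' → Y and build the canonical LR(0) collection (I0 = CLOSURE({[Y' → . Y]}), then GOTO on every symbol after a dot until no new states appear). It has 13 states:
  I0: { [Y → . ( T], [Y → . id id (], [Y' → . Y] }  — shift
  I1: { [C → . C ( id], [C → . id], [T → . C C], [T → . id], [Y → ( . T] }  — shift
  I2: { [Y' → Y .] }  — accept
  I3: { [Y → id . id (] }  — shift
  I4: { [Y → id id . (] }  — shift
  I5: { [Y → id id ( .] }  — reduce
  I6: { [C → . C ( id], [C → . id], [C → C . ( id], [T → C . C] }  — shift
  I7: { [Y → ( T .] }  — reduce
  I8: { [C → id .], [T → id .] }  — 2 reduces
  I9: { [C → C ( . id] }  — shift
  I10: { [C → C . ( id], [T → C C .] }  — shift, reduce
  I11: { [C → id .] }  — reduce
  I12: { [C → C ( id .] }  — reduce

I10 contains reduce item [T → C C .] and shift item [C → C . ( id] — shift-reduce conflict.

Answer: Yes — I10: [T → C C .] vs [C → C . ( id]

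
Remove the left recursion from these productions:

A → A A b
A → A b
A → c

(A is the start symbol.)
A → c A'
A' → A b A'
A' → b A'
A' → ε

A is directly left-recursive. The standard transformation for
  A → A α₁ | ... | A α_m | β₁ | ... | β_n
is
  A  → β₁ A' | ... | β_n A'
  A' → α₁ A' | ... | α_m A' | ε

A → c becomes A → c A'
A → A A b becomes A' → A b A'
A → A b becomes A' → b A'
Add A' → ε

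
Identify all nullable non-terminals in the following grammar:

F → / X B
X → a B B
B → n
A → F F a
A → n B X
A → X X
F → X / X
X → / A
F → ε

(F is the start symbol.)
{ 'F' }

ε-productions: F → ε
So F is immediately nullable.
No further non-terminal can be added: every production for the remaining non-terminals contains a terminal or a non-nullable non-terminal.
Nullable = { 'F' }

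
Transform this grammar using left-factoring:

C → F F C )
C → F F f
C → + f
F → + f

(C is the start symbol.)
Left-factoring transforms A → αβ₁ | αβ₂ into A → αA' and A' → β₁ | β₂
(α is the longest common prefix among the alternatives). Repeat until
no nonterminal has two alternatives with a common prefix.

Round 1: C has alternatives sharing prefix 'F F'. Introduce C': C → F F C'
  Add: C' → C )
  Add: C' → f

No remaining common prefixes — done.

Resulting grammar:
C → F F C'
C' → C )
C' → f
C → + f
F → + f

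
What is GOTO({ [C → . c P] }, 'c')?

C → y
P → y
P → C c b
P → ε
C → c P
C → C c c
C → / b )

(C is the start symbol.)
GOTO(I, 'c') = CLOSURE({ [A → αX.β] : [A → α.Xβ] ∈ I, X = 'c' })

Items with dot before 'c', with the dot advanced:
  [C → . c P] → [C → c . P]
Closure of the advanced items:
  [C → c . P] has the dot before P: add [P → . y], [P → . C c b], [P → .]
  [P → . C c b] has the dot before C: add [C → . y], [C → . c P], [C → . C c c], [C → . / b )]

GOTO = { [C → . / b )], [C → . C c c], [C → . c P], [C → . y], [C → c . P], [P → . C c b], [P → . y], [P → .] }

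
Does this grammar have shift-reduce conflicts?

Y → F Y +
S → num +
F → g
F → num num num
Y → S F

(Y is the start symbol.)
No shift-reduce conflicts

Augment with Y' → Y and build the canonical LR(0) collection (I0 = CLOSURE({[Y' → . Y]}), then GOTO on every symbol after a dot until no new states appear). It has 13 states:
  I0: { [F → . g], [F → . num num num], [S → . num +], [Y → . F Y +], [Y → . S F], [Y' → . Y] }  — shift
  I1: { [F → . g], [F → . num num num], [S → . num +], [Y → . F Y +], [Y → . S F], [Y → F . Y +] }  — shift
  I2: { [F → . g], [F → . num num num], [Y → S . F] }  — shift
  I3: { [Y' → Y .] }  — accept
  I4: { [F → g .] }  — reduce
  I5: { [F → num . num num], [S → num . +] }  — shift
  I6: { [S → num + .] }  — reduce
  I7: { [F → num num . num] }  — shift
  I8: { [F → num num num .] }  — reduce
  I9: { [Y → S F .] }  — reduce
  I10: { [F → num . num num] }  — shift
  I11: { [Y → F Y . +] }  — shift
  I12: { [Y → F Y + .] }  — reduce

No state contains both a complete item and a shift item.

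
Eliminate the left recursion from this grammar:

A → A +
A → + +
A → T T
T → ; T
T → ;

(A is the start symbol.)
A is directly left-recursive. The standard transformation for
  A → A α₁ | ... | A α_m | β₁ | ... | β_n
is
  A  → β₁ A' | ... | β_n A'
  A' → α₁ A' | ... | α_m A' | ε

A → + + becomes A → + + A'
A → T T becomes A → T T A'
A → A + becomes A' → + A'
Add A' → ε

Productions for other non-terminals are unchanged:
  T → ; T
  T → ;

Resulting grammar:
A → + + A'
A → T T A'
A' → + A'
A' → ε
T → ; T
T → ;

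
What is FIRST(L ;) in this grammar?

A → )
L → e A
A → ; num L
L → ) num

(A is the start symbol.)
FIRST sets of the non-terminals involved (from the grammar, by fixed-point iteration):
  FIRST(L) = { ')', 'e' }

To compute FIRST(L ;), process the symbols left to right:
Symbol L is a non-terminal. Add FIRST(L) \ {ε} = { ')', 'e' }
L is not nullable (ε ∉ FIRST(L)), so stop here.
FIRST(L ;) = { ')', 'e' }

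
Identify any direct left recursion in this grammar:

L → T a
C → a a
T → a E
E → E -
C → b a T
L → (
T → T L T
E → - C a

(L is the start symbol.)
L → T a: starts with T
C → a a: starts with a
T → a E: starts with a
E → E -: LEFT RECURSIVE (starts with E)
C → b a T: starts with b
L → (: starts with '('
T → T L T: LEFT RECURSIVE (starts with T)
E → - C a: starts with '-'

The grammar has direct left recursion on: E, T.

Answer: Yes, E, T are left-recursive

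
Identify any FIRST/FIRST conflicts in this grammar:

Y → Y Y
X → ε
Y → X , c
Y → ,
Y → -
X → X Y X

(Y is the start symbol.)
Yes. Y → Y Y / Y → X ',' c on { ',', '-' }; Y → Y Y / Y → ',' on { ',' }; Y → Y Y / Y → '-' on { '-' }; Y → X ',' c / Y → ',' on { ',' }; Y → X ',' c / Y → '-' on { '-' }

A FIRST/FIRST conflict occurs when two productions N → α and N → β for the same non-terminal have FIRST(α) ∩ FIRST(β) ≠ ∅ (with ε ∈ FIRST of a nullable right-hand side, so two nullable alternatives also conflict).

FIRST sets of the non-terminals at (or reachable through a nullable prefix from) the front of some alternative:
  FIRST(Y) = { ',', '-' }
  FIRST(X) = { ',', '-', ε }

Productions for Y:
  Y → Y Y: FIRST = { ',', '-' }
  Y → X , c: FIRST = { ',', '-' }
  Y → ,: FIRST = { ',' }
  Y → -: FIRST = { '-' }
Productions for X:
  X → ε: FIRST = { ε }
  X → X Y X: FIRST = { ',', '-' }

Conflict for Y: Y → Y Y and Y → X , c
  Overlap: { ',', '-' }
Conflict for Y: Y → Y Y and Y → ,
  Overlap: { ',' }
Conflict for Y: Y → Y Y and Y → -
  Overlap: { '-' }
Conflict for Y: Y → X , c and Y → ,
  Overlap: { ',' }
Conflict for Y: Y → X , c and Y → -
  Overlap: { '-' }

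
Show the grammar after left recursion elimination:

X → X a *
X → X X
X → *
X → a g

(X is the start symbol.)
X is directly left-recursive. The standard transformation for
  A → A α₁ | ... | A α_m | β₁ | ... | β_n
is
  A  → β₁ A' | ... | β_n A'
  A' → α₁ A' | ... | α_m A' | ε

X → * becomes X → * X'
X → a g becomes X → a g X'
X → X a * becomes X' → a * X'
X → X X becomes X' → X X'
Add X' → ε

Resulting grammar:
X → * X'
X → a g X'
X' → a * X'
X' → X X'
X' → ε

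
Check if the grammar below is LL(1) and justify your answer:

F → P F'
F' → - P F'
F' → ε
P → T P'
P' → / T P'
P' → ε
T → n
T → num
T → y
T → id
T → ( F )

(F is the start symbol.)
A grammar is LL(1) if for each non-terminal N with multiple productions, the predict sets of those productions are pairwise disjoint, where PREDICT(N → α) = (FIRST(α) \ {ε}) ∪ (FOLLOW(N) if α ⇒* ε).

Relevant sets:
  FOLLOW(F') = { $, ')' }
  FOLLOW(P') = { $, ')', '-' }

For F':
  PREDICT(F' → '-' P F') = { '-' }
  PREDICT(F' → ε) = { $, ')' }
For P':
  PREDICT(P' → '/' T P') = { '/' }
  PREDICT(P' → ε) = { $, ')', '-' }
For T:
  PREDICT(T → n) = { 'n' }
  PREDICT(T → num) = { 'num' }
  PREDICT(T → y) = { 'y' }
  PREDICT(T → id) = { 'id' }
  PREDICT(T → '(' F ')') = { '(' }
F, P have a single production, so nothing to check there.

All predict sets are disjoint. The grammar IS LL(1).

Answer: Yes, the grammar is LL(1).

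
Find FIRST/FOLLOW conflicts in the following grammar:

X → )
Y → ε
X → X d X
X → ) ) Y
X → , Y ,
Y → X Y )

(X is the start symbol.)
Yes. Y → X Y ')' with FOLLOW(Y) on { ')', ',' }

A FIRST/FOLLOW conflict occurs when a non-terminal N has a nullable alternative N → β (β ⇒* ε) and another alternative N → α with FIRST(α) ∩ FOLLOW(N) ≠ ∅: on such a lookahead the parser cannot decide between expanding α and letting N vanish via β.

Nullable non-terminals: Y.
FIRST sets used below: FIRST(X) = { ')', ',' }

Y: nullable alternative(s) Y → ε; FOLLOW(Y) = { $, ')', ',', 'd' }
  Y → ε: FIRST \ {ε} = { } — this is the only nullable alternative, skip
  Y → X Y ): FIRST \ {ε} = { ')', ',' } — overlaps FOLLOW(Y) on { ')', ',' }: CONFLICT

X has no nullable alternative, so no FIRST/FOLLOW check is needed there.

So the grammar has 1 FIRST/FOLLOW conflict (marked CONFLICT above).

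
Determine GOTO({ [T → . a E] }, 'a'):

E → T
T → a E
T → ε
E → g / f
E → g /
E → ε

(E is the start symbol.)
GOTO(I, 'a') = CLOSURE({ [A → αX.β] : [A → α.Xβ] ∈ I, X = 'a' })

Items with dot before 'a', with the dot advanced:
  [T → . a E] → [T → a . E]
Closure of the advanced items:
  [T → a . E] has the dot before E: add [E → . T], [E → . g / f], [E → . g /], [E → .]
  [E → . T] has the dot before T: add [T → . a E], [T → .]

GOTO = { [E → . T], [E → . g / f], [E → . g /], [E → .], [T → . a E], [T → .], [T → a . E] }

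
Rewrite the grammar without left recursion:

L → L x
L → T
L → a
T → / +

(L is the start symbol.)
L → T L'
L → a L'
L' → x L'
L' → ε
T → / +

L is directly left-recursive. The standard transformation for
  A → A α₁ | ... | A α_m | β₁ | ... | β_n
is
  A  → β₁ A' | ... | β_n A'
  A' → α₁ A' | ... | α_m A' | ε

L → T becomes L → T L'
L → a becomes L → a L'
L → L x becomes L' → x L'
Add L' → ε

Productions for other non-terminals are unchanged:
  T → / +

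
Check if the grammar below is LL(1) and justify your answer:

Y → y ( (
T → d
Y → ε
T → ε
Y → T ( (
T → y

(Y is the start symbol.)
No. Predict set conflict for Y: { 'y' }

Relevant sets:
  FIRST(T) = { 'd', 'y', ε }
  FOLLOW(Y) = { $ }
  FOLLOW(T) = { '(' }

For Y:
  PREDICT(Y → y '(' '(') = { 'y' }
  PREDICT(Y → ε) = { $ }
  PREDICT(Y → T '(' '(') = { '(', 'd', 'y' }
For T:
  PREDICT(T → d) = { 'd' }
  PREDICT(T → ε) = { '(' }
  PREDICT(T → y) = { 'y' }

Conflict found: Predict set conflict for Y: { 'y' }
The grammar is NOT LL(1).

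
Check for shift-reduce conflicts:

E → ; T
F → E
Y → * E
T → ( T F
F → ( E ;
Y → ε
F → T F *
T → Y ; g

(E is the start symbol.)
A shift-reduce conflict occurs when an LR(0) state has both:
  - a complete (reduce) item [A → α .] (dot at the end), and
  - a shift item [B → β . c γ] (dot before a terminal).

Augment with E' → E and build the canonical LR(0) collection (I0 = CLOSURE({[E' → . E]}), then GOTO on every symbol after a dot until no new states appear). It has 19 states:
  I0: { [E → . ; T], [E' → . E] }  — shift
  I1: { [E → ; . T], [T → . ( T F], [T → . Y ; g], [Y → . * E], [Y → .] }  — shift, reduce
  I2: { [E' → E .] }  — accept
  I3: { [T → ( . T F], [T → . ( T F], [T → . Y ; g], [Y → . * E], [Y → .] }  — shift, reduce
  I4: { [E → . ; T], [Y → * . E] }  — shift
  I5: { [E → ; T .] }  — reduce
  I6: { [T → Y . ; g] }  — shift
  I7: { [T → Y ; . g] }  — shift
  I8: { [T → Y ; g .] }  — reduce
  I9: { [Y → * E .] }  — reduce
  I10: { [E → . ; T], [F → . ( E ;], [F → . E], [F → . T F *], [T → ( T . F], [T → . ( T F], [T → . Y ; g], [Y → . * E], [Y → .] }  — shift, reduce
  I11: { [E → . ; T], [F → ( . E ;], [T → ( . T F], [T → . ( T F], [T → . Y ; g], [Y → . * E], [Y → .] }  — shift, reduce
  I12: { [F → E .] }  — reduce
  I13: { [T → ( T F .] }  — reduce
  I14: { [E → . ; T], [F → . ( E ;], [F → . E], [F → . T F *], [F → T . F *], [T → . ( T F], [T → . Y ; g], [Y → . * E], [Y → .] }  — shift, reduce
  I15: { [F → T F . *] }  — shift
  I16: { [F → T F * .] }  — reduce
  I17: { [F → ( E . ;] }  — shift
  I18: { [F → ( E ; .] }  — reduce

I1 contains reduce item [Y → .] and shift items [T → . ( T F], [Y → . * E] — shift-reduce conflict.
I3 contains reduce item [Y → .] and shift items [T → . ( T F], [Y → . * E] — shift-reduce conflict.
I10 contains reduce item [Y → .] and shift items [E → . ; T], [F → . ( E ;], [T → . ( T F], [Y → . * E] — shift-reduce conflict.
I11 contains reduce item [Y → .] and shift items [E → . ; T], [T → . ( T F], [Y → . * E] — shift-reduce conflict.
I14 contains reduce item [Y → .] and shift items [E → . ; T], [F → . ( E ;], [T → . ( T F], [Y → . * E] — shift-reduce conflict.

Answer: Yes — I1: [Y → .] vs [T → . ( T F]; I3: [Y → .] vs [T → . ( T F]; I10: [Y → .] vs [E → . ; T]; I11: [Y → .] vs [E → . ; T]; I14: [Y → .] vs [E → . ; T]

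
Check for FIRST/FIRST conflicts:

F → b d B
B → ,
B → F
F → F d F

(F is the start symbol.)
FIRST sets of the non-terminals at (or reachable through a nullable prefix from) the front of some alternative:
  FIRST(F) = { 'b' }

Productions for F:
  F → b d B: FIRST = { 'b' }
  F → F d F: FIRST = { 'b' }
Productions for B:
  B → ,: FIRST = { ',' }
  B → F: FIRST = { 'b' }

Conflict for F: F → b d B and F → F d F
  Overlap: { 'b' }

Answer: Yes. F → b d B / F → F d F on { 'b' }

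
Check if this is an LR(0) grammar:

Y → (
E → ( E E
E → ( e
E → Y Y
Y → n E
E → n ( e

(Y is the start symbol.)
No. Shift-reduce conflict between [Y → ( .] and [E → . ( E E]

A grammar is LR(0) if no state in the canonical LR(0) collection has:
  - both a shift item (dot before a terminal) and a complete item (shift-reduce conflict), or
  - two or more complete items (reduce-reduce conflict; the accept item [Y' → Y .] counts as a complete item here).

Augment with Y' → Y and build the canonical LR(0) collection (I0 = CLOSURE({[Y' → . Y]}), then GOTO on every symbol after a dot until no new states appear). It has 14 states:
  I0: { [Y → . (], [Y → . n E], [Y' → . Y] }  — shift
  I1: { [Y → ( .] }  — reduce
  I2: { [Y' → Y .] }  — accept
  I3: { [E → . ( E E], [E → . ( e], [E → . Y Y], [E → . n ( e], [Y → . (], [Y → . n E], [Y → n . E] }  — shift
  I4: { [E → ( . E E], [E → ( . e], [E → . ( E E], [E → . ( e], [E → . Y Y], [E → . n ( e], [Y → ( .], [Y → . (], [Y → . n E] }  — shift, reduce
  I5: { [Y → n E .] }  — reduce
  I6: { [E → Y . Y], [Y → . (], [Y → . n E] }  — shift
  I7: { [E → . ( E E], [E → . ( e], [E → . Y Y], [E → . n ( e], [E → n . ( e], [Y → . (], [Y → . n E], [Y → n . E] }  — shift
  I8: { [E → ( . E E], [E → ( . e], [E → . ( E E], [E → . ( e], [E → . Y Y], [E → . n ( e], [E → n ( . e], [Y → ( .], [Y → . (], [Y → . n E] }  — shift, reduce
  I9: { [E → ( E . E], [E → . ( E E], [E → . ( e], [E → . Y Y], [E → . n ( e], [Y → . (], [Y → . n E] }  — shift
  I10: { [E → ( e .], [E → n ( e .] }  — 2 reduces
  I11: { [E → ( E E .] }  — reduce
  I12: { [E → Y Y .] }  — reduce
  I13: { [E → ( e .] }  — reduce

Conflict in state I4:
  Shift-reduce conflict between [Y → ( .] and [E → . ( E E]
So the grammar is NOT LR(0).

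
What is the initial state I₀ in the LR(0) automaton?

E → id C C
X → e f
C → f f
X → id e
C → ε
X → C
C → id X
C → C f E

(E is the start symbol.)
{ [E → . id C C], [E' → . E] }

First, augment the grammar with E' → E
I₀ = CLOSURE({ [E' → . E] }):
  [E' → . E] has the dot before E: add [E → . id C C]
No further items can be added.

I₀ = { [E → . id C C], [E' → . E] }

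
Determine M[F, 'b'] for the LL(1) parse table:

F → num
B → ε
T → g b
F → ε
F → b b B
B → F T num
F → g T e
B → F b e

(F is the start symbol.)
To find M[F, 'b'], we find productions for F where 'b' is in the predict set (PREDICT(N → α) = (FIRST(α) \ {ε}) ∪ (FOLLOW(N) if α ⇒* ε)).

Relevant sets:
  FOLLOW(F) = { $, 'b', 'g' }

F → num: PREDICT = { 'num' }
F → ε: PREDICT = { $, 'b', 'g' }
  'b' is in predict set, so this production goes in M[F, 'b']
F → b b B: PREDICT = { 'b' }
  'b' is in predict set, so this production goes in M[F, 'b']
F → g T e: PREDICT = { 'g' }

M[F, 'b'] = F → ε, F → b b B  (a multiply-defined cell — the grammar is not LL(1))

Answer: F → ε, F → b b B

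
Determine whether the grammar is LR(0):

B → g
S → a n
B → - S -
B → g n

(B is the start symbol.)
A grammar is LR(0) if no state in the canonical LR(0) collection has:
  - both a shift item (dot before a terminal) and a complete item (shift-reduce conflict), or
  - two or more complete items (reduce-reduce conflict; the accept item [B' → B .] counts as a complete item here).

Augment with B' → B and build the canonical LR(0) collection (I0 = CLOSURE({[B' → . B]}), then GOTO on every symbol after a dot until no new states appear). It has 9 states:
  I0: { [B → . - S -], [B → . g n], [B → . g], [B' → . B] }  — shift
  I1: { [B → - . S -], [S → . a n] }  — shift
  I2: { [B' → B .] }  — accept
  I3: { [B → g . n], [B → g .] }  — shift, reduce
  I4: { [B → g n .] }  — reduce
  I5: { [B → - S . -] }  — shift
  I6: { [S → a . n] }  — shift
  I7: { [S → a n .] }  — reduce
  I8: { [B → - S - .] }  — reduce

Conflict in state I3:
  Shift-reduce conflict between [B → g .] and [B → g . n]
So the grammar is NOT LR(0).

Answer: No. Shift-reduce conflict between [B → g .] and [B → g . n]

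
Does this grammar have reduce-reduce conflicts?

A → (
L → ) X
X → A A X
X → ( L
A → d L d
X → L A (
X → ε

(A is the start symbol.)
A reduce-reduce conflict occurs when an LR(0) state has two complete items [A → α .] and [B → β .] — both call for a reduction, and with no lookahead the parser cannot choose between them.

Augment with A' → A and build the canonical LR(0) collection (I0 = CLOSURE({[A' → . A]}), then GOTO on every symbol after a dot until no new states appear). It has 16 states:
  I0: { [A → . (], [A → . d L d], [A' → . A] }  — shift
  I1: { [A → ( .] }  — reduce
  I2: { [A' → A .] }  — accept
  I3: { [A → d . L d], [L → . ) X] }  — shift
  I4: { [A → . (], [A → . d L d], [L → ) . X], [L → . ) X], [X → . ( L], [X → . A A X], [X → . L A (], [X → .] }  — shift, reduce
  I5: { [A → d L . d] }  — shift
  I6: { [A → d L d .] }  — reduce
  I7: { [A → ( .], [L → . ) X], [X → ( . L] }  — shift, reduce
  I8: { [A → . (], [A → . d L d], [X → A . A X] }  — shift
  I9: { [A → . (], [A → . d L d], [X → L . A (] }  — shift
  I10: { [L → ) X .] }  — reduce
  I11: { [X → L A . (] }  — shift
  I12: { [X → L A ( .] }  — reduce
  I13: { [A → . (], [A → . d L d], [L → . ) X], [X → . ( L], [X → . A A X], [X → . L A (], [X → .], [X → A A . X] }  — shift, reduce
  I14: { [X → A A X .] }  — reduce
  I15: { [X → ( L .] }  — reduce

No state contains more than one complete item.

Answer: No reduce-reduce conflicts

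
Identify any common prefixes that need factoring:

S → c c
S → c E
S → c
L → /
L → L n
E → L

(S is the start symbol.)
Left-factoring is needed when two productions for the same non-terminal
share a common prefix on the right-hand side.

Productions for S:
  S → c c
  S → c E
  S → c
Productions for L:
  L → /
  L → L n

Found common prefix 'c' in productions for S

Answer: Yes, S has productions with common prefix 'c'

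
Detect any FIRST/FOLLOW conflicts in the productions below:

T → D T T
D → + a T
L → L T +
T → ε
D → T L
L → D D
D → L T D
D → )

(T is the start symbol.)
A FIRST/FOLLOW conflict occurs when a non-terminal N has a nullable alternative N → β (β ⇒* ε) and another alternative N → α with FIRST(α) ∩ FOLLOW(N) ≠ ∅: on such a lookahead the parser cannot decide between expanding α and letting N vanish via β.

Nullable non-terminals: T.
FIRST sets used below: FIRST(D) = { ')', '+' }

T: nullable alternative(s) T → ε; FOLLOW(T) = { $, ')', '+' }
  T → D T T: FIRST \ {ε} = { ')', '+' } — overlaps FOLLOW(T) on { ')', '+' }: CONFLICT
  T → ε: FIRST \ {ε} = { } — this is the only nullable alternative, skip

D, L have no nullable alternative, so no FIRST/FOLLOW check is needed there.

So the grammar has 1 FIRST/FOLLOW conflict (marked CONFLICT above).

Answer: Yes. T → D T T with FOLLOW(T) on { ')', '+' }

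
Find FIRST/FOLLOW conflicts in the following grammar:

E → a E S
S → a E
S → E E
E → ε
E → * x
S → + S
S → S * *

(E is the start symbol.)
A FIRST/FOLLOW conflict occurs when a non-terminal N has a nullable alternative N → β (β ⇒* ε) and another alternative N → α with FIRST(α) ∩ FOLLOW(N) ≠ ∅: on such a lookahead the parser cannot decide between expanding α and letting N vanish via β.

Nullable non-terminals: E, S.
FIRST sets used below: FIRST(E) = { '*', 'a', ε }, FIRST(S) = { '*', '+', 'a', ε }

E: nullable alternative(s) E → ε; FOLLOW(E) = { $, '*', '+', 'a' }
  E → a E S: FIRST \ {ε} = { 'a' } — overlaps FOLLOW(E) on { 'a' }: CONFLICT
  E → ε: FIRST \ {ε} = { } — this is the only nullable alternative, skip
  E → * x: FIRST \ {ε} = { '*' } — overlaps FOLLOW(E) on { '*' }: CONFLICT

S: nullable alternative(s) S → E E; FOLLOW(S) = { $, '*', '+', 'a' }
  S → a E: FIRST \ {ε} = { 'a' } — overlaps FOLLOW(S) on { 'a' }: CONFLICT
  S → E E: FIRST \ {ε} = { '*', 'a' } — this is the only nullable alternative, skip
  S → + S: FIRST \ {ε} = { '+' } — overlaps FOLLOW(S) on { '+' }: CONFLICT
  S → S * *: FIRST \ {ε} = { '*', '+', 'a' } — overlaps FOLLOW(S) on { '*', '+', 'a' }: CONFLICT

So the grammar has 5 FIRST/FOLLOW conflicts (marked CONFLICT above).

Answer: Yes. E → a E S with FOLLOW(E) on { 'a' }; E → '*' x with FOLLOW(E) on { '*' }; S → a E with FOLLOW(S) on { 'a' }; S → '+' S with FOLLOW(S) on { '+' }; S → S '*' '*' with FOLLOW(S) on { '*', '+', 'a' }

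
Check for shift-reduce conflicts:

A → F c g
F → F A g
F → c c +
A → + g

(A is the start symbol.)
No shift-reduce conflicts

A shift-reduce conflict occurs when an LR(0) state has both:
  - a complete (reduce) item [A → α .] (dot at the end), and
  - a shift item [B → β . c γ] (dot before a terminal).

Augment with A' → A and build the canonical LR(0) collection (I0 = CLOSURE({[A' → . A]}), then GOTO on every symbol after a dot until no new states appear). It has 12 states:
  I0: { [A → . + g], [A → . F c g], [A' → . A], [F → . F A g], [F → . c c +] }  — shift
  I1: { [A → + . g] }  — shift
  I2: { [A' → A .] }  — accept
  I3: { [A → . + g], [A → . F c g], [A → F . c g], [F → . F A g], [F → . c c +], [F → F . A g] }  — shift
  I4: { [F → c . c +] }  — shift
  I5: { [F → c c . +] }  — shift
  I6: { [F → c c + .] }  — reduce
  I7: { [F → F A . g] }  — shift
  I8: { [A → F c . g], [F → c . c +] }  — shift
  I9: { [A → F c g .] }  — reduce
  I10: { [F → F A g .] }  — reduce
  I11: { [A → + g .] }  — reduce

No state contains both a complete item and a shift item.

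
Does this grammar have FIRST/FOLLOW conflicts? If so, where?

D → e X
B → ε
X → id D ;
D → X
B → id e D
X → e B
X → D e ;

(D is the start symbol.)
A FIRST/FOLLOW conflict occurs when a non-terminal N has a nullable alternative N → β (β ⇒* ε) and another alternative N → α with FIRST(α) ∩ FOLLOW(N) ≠ ∅: on such a lookahead the parser cannot decide between expanding α and letting N vanish via β.

Nullable non-terminals: B.

B: nullable alternative(s) B → ε; FOLLOW(B) = { $, ';', 'e' }
  B → ε: FIRST \ {ε} = { } — this is the only nullable alternative, skip
  B → id e D: FIRST \ {ε} = { 'id' } — disjoint from FOLLOW(B)

D, X have no nullable alternative, so no FIRST/FOLLOW check is needed there.

No FIRST/FOLLOW conflicts found.

Answer: No FIRST/FOLLOW conflicts.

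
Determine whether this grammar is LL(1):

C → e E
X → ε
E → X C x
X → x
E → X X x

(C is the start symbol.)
No. Predict set conflict for X: { 'x' }

Relevant sets:
  FIRST(X) = { 'x', ε }
  FIRST(C) = { 'e' }
  FOLLOW(X) = { 'e', 'x' }

For X:
  PREDICT(X → ε) = { 'e', 'x' }
  PREDICT(X → x) = { 'x' }
For E:
  PREDICT(E → X C x) = { 'e', 'x' }
  PREDICT(E → X X x) = { 'x' }
C has a single production, so nothing to check there.

Conflict found: Predict set conflict for X: { 'x' }
The grammar is NOT LL(1).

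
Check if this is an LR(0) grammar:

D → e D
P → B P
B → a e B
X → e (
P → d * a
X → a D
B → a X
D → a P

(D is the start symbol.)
Augment with D' → D and build the canonical LR(0) collection (I0 = CLOSURE({[D' → . D]}), then GOTO on every symbol after a dot until no new states appear). It has 18 states:
  I0: { [D → . a P], [D → . e D], [D' → . D] }  — shift
  I1: { [D' → D .] }  — accept
  I2: { [B → . a X], [B → . a e B], [D → a . P], [P → . B P], [P → . d * a] }  — shift
  I3: { [D → . a P], [D → . e D], [D → e . D] }  — shift
  I4: { [D → e D .] }  — reduce
  I5: { [B → . a X], [B → . a e B], [P → . B P], [P → . d * a], [P → B . P] }  — shift
  I6: { [D → a P .] }  — reduce
  I7: { [B → a . X], [B → a . e B], [X → . a D], [X → . e (] }  — shift
  I8: { [P → d . * a] }  — shift
  I9: { [P → d * . a] }  — shift
  I10: { [P → d * a .] }  — reduce
  I11: { [B → a X .] }  — reduce
  I12: { [D → . a P], [D → . e D], [X → a . D] }  — shift
  I13: { [B → . a X], [B → . a e B], [B → a e . B], [X → e . (] }  — shift
  I14: { [X → e ( .] }  — reduce
  I15: { [B → a e B .] }  — reduce
  I16: { [X → a D .] }  — reduce
  I17: { [P → B P .] }  — reduce

Every state is either a pure shift/goto state or contains exactly one complete item and nothing to shift — no conflicts. The grammar is LR(0).

Answer: Yes, the grammar is LR(0)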